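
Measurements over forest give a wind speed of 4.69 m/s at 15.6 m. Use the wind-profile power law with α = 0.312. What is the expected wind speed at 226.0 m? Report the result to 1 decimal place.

10.8 m/s

Power-law profile: V₂ = V₁ · (z₂/z₁)^α
V₂ = 4.69 × (226.0/15.6)^0.312 = 4.69 × (14.4872)^0.312
    = 4.69 × 2.3026 = 10.7994 m/s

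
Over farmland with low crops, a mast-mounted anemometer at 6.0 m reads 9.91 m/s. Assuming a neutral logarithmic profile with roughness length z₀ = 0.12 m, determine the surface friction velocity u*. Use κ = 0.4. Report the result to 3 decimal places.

Log law: V(z) = (u*/κ) · ln(z/z₀) ⇒ u* = κ · V / ln(z/z₀)
u* = 0.4 × 9.91 / ln(6.0/0.12) = 0.4 × 9.91 / 3.9120
   = 3.9640 / 3.9120 = 1.0133 m/s

u* ≈ 1.013 m/s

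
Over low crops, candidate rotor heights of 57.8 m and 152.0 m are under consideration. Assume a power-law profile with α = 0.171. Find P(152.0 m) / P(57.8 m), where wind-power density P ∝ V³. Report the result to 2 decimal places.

Speed ratio: V_B/V_A = (z_B/z_A)^α = (152.0/57.8)^0.171 = (2.6298)^0.171 = 1.17979
Power-density ratio: P_B/P_A = (V_B/V_A)³ = (1.17979)³ = 1.64216

1.64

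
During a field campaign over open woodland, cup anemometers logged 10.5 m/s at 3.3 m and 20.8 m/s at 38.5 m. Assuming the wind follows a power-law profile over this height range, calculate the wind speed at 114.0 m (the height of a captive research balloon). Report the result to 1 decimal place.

28.1 m/s

First find α: α = ln(V₂/V₁)/ln(z₂/z₁) = ln(20.8/10.5)/ln(38.5/3.3) = 0.68358/2.45674 = 0.2782
Extrapolate from 38.5 m to 114.0 m: V₃ = 20.8 × (114.0/38.5)^0.2782 = 20.8 × 1.3526 = 28.1346 m/s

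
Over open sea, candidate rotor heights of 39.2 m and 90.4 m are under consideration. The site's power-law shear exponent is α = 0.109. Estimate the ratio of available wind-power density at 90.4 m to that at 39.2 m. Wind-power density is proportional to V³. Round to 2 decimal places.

1.31

Speed ratio: V_B/V_A = (z_B/z_A)^α = (90.4/39.2)^0.109 = (2.3061)^0.109 = 1.09535
Power-density ratio: P_B/P_A = (V_B/V_A)³ = (1.09535)³ = 1.31420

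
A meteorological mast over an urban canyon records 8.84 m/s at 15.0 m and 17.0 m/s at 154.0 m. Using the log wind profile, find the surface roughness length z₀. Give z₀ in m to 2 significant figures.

z₀ ≈ 1.2 m

Log law: V(z) ∝ ln(z/z₀). With r = V₁/V₂ = 8.84/17.0 = 0.52000,
r · ln(z₂/z₀) = ln(z₁/z₀) ⇒ ln z₀ = (ln z₁ − r·ln z₂)/(1 − r)
ln z₀ = (2.70805 − 0.52000×5.03695) / 0.48000 = 0.1851
z₀ = exp(0.1851) = 1.203 m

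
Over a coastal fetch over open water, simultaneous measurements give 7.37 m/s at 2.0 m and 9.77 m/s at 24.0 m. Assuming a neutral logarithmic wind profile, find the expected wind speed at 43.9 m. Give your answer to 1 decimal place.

Log law: V ∝ ln(z/z₀). From the pair, with r = V₁/V₂ = 0.75435,
ln z₀ = (ln z₁ − r·ln z₂)/(1 − r) = (0.6931 − 0.75435×3.1781)/0.24565 = -6.9376 → z₀ = 0.0009706 m
V₃ = V₁ · ln(z₃/z₀)/ln(z₁/z₀) = 7.37 × 10.7195/7.6307 = 10.3532 m/s

10.4 m/s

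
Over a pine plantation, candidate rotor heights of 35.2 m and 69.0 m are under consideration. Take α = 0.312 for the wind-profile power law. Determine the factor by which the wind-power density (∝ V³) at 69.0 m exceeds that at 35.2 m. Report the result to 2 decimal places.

Speed ratio: V_B/V_A = (z_B/z_A)^α = (69.0/35.2)^0.312 = (1.9602)^0.312 = 1.23367
Power-density ratio: P_B/P_A = (V_B/V_A)³ = (1.23367)³ = 1.87758

1.88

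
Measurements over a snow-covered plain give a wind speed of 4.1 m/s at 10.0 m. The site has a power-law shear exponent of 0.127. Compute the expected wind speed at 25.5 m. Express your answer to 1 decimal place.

Power-law profile: V₂ = V₁ · (z₂/z₁)^α
V₂ = 4.1 × (25.5/10.0)^0.127 = 4.1 × (2.5500)^0.127
    = 4.1 × 1.1262 = 4.6176 m/s

4.6 m/s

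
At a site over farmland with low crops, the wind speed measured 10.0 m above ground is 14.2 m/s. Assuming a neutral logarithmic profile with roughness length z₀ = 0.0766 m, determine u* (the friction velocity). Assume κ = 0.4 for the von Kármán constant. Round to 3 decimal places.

u* ≈ 1.166 m/s

Log law: V(z) = (u*/κ) · ln(z/z₀) ⇒ u* = κ · V / ln(z/z₀)
u* = 0.4 × 14.2 / ln(10.0/0.0766) = 0.4 × 14.2 / 4.8717
   = 5.6800 / 4.8717 = 1.1659 m/s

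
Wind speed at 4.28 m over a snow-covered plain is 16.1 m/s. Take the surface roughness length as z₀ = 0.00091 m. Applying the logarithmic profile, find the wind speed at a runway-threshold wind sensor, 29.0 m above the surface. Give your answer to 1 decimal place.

19.7 m/s

Log law: V(z) ∝ ln(z/z₀), so V₂/V₁ = ln(z₂/z₀) / ln(z₁/z₀).
ln(29.0/0.00091) = 10.3694, ln(4.28/0.00091) = 8.4560
V₂ = 16.1 × 10.3694/8.4560 = 16.1 × 1.2263 = 19.7429 m/s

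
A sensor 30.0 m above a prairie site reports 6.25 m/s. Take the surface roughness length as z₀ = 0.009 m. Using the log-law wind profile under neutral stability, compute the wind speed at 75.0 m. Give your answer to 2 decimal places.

Log law: V(z) ∝ ln(z/z₀), so V₂/V₁ = ln(z₂/z₀) / ln(z₁/z₀).
ln(75.0/0.009) = 9.0280, ln(30.0/0.009) = 8.1117
V₂ = 6.25 × 9.0280/8.1117 = 6.25 × 1.1130 = 6.9560 m/s

6.96 m/s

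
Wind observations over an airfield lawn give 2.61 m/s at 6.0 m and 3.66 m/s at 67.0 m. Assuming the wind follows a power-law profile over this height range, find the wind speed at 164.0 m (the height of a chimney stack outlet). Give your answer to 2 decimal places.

4.15 m/s

First find α: α = ln(V₂/V₁)/ln(z₂/z₁) = ln(3.66/2.61)/ln(67.0/6.0) = 0.33811/2.41293 = 0.1401
Extrapolate from 67.0 m to 164.0 m: V₃ = 3.66 × (164.0/67.0)^0.1401 = 3.66 × 1.1336 = 4.1491 m/s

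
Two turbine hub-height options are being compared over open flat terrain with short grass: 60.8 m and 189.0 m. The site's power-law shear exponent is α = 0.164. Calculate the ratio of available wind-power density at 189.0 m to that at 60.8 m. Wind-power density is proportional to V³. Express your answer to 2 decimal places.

1.75

Speed ratio: V_B/V_A = (z_B/z_A)^α = (189.0/60.8)^0.164 = (3.1086)^0.164 = 1.20442
Power-density ratio: P_B/P_A = (V_B/V_A)³ = (1.20442)³ = 1.74718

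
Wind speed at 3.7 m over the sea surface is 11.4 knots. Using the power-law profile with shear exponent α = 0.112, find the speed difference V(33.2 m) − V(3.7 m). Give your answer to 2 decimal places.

Power law: V₂ = V₁ · (z₂/z₁)^α = 11.4 × (8.9730)^0.112 = 14.5758 knots
ΔV = 14.5758 − 11.4 = 3.1758 knots

3.18 knots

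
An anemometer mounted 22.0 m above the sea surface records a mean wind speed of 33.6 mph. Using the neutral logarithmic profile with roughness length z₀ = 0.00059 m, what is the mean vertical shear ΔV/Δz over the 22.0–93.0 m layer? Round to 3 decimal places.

Log law: V₂ = V₁ · ln(z₂/z₀)/ln(z₁/z₀) = 33.6 × 11.9680/10.5264 = 38.2014 mph
ΔV/Δz = (38.2014 − 33.6)/(93.0 − 22.0) = 4.6014/71.0000 = 0.06481 mph/m

0.065 mph/m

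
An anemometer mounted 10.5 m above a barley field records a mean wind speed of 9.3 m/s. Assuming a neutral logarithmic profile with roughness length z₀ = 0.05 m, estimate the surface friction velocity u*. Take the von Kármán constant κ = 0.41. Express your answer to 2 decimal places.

u* ≈ 0.71 m/s

Log law: V(z) = (u*/κ) · ln(z/z₀) ⇒ u* = κ · V / ln(z/z₀)
u* = 0.41 × 9.3 / ln(10.5/0.05) = 0.41 × 9.3 / 5.3471
   = 3.8130 / 5.3471 = 0.7131 m/s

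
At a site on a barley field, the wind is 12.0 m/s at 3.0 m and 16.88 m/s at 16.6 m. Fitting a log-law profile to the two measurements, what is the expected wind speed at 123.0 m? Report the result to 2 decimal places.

22.59 m/s

Log law: V ∝ ln(z/z₀). From the pair, with r = V₁/V₂ = 0.71090,
ln z₀ = (ln z₁ − r·ln z₂)/(1 − r) = (1.0986 − 0.71090×2.8094)/0.28910 = -3.1082 → z₀ = 0.04468 m
V₃ = V₁ · ln(z₃/z₀)/ln(z₁/z₀) = 12.0 × 7.9204/4.2069 = 22.5929 m/s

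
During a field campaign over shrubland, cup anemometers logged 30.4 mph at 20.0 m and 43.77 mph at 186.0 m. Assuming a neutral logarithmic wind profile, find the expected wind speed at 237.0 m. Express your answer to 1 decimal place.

Log law: V ∝ ln(z/z₀). From the pair, with r = V₁/V₂ = 0.69454,
ln z₀ = (ln z₁ − r·ln z₂)/(1 − r) = (2.9957 − 0.69454×5.2257)/0.30546 = -2.0748 → z₀ = 0.1256 m
V₃ = V₁ · ln(z₃/z₀)/ln(z₁/z₀) = 30.4 × 7.5428/5.0705 = 45.2228 mph

45.2 mph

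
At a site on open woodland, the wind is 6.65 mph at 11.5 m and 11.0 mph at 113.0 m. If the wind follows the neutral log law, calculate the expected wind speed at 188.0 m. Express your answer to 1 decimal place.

12.0 mph

Log law: V ∝ ln(z/z₀). From the pair, with r = V₁/V₂ = 0.60455,
ln z₀ = (ln z₁ − r·ln z₂)/(1 − r) = (2.4423 − 0.60455×4.7274)/0.39545 = -1.0509 → z₀ = 0.3496 m
V₃ = V₁ · ln(z₃/z₀)/ln(z₁/z₀) = 6.65 × 6.2873/3.4932 = 11.9691 mph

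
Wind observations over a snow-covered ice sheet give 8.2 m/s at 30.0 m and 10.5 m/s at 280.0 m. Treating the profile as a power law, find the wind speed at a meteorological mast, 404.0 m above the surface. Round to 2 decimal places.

First find α: α = ln(V₂/V₁)/ln(z₂/z₁) = ln(10.5/8.2)/ln(280.0/30.0) = 0.24724/2.23359 = 0.1107
Extrapolate from 280.0 m to 404.0 m: V₃ = 10.5 × (404.0/280.0)^0.1107 = 10.5 × 1.0414 = 10.9349 m/s

10.93 m/s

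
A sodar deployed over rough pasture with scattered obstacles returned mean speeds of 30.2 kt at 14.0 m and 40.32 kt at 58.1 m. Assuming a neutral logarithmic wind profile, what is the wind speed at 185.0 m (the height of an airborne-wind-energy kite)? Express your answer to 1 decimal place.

Log law: V ∝ ln(z/z₀). From the pair, with r = V₁/V₂ = 0.74901,
ln z₀ = (ln z₁ − r·ln z₂)/(1 − r) = (2.6391 − 0.74901×4.0622)/0.25099 = -1.6078 → z₀ = 0.2003 m
V₃ = V₁ · ln(z₃/z₀)/ln(z₁/z₀) = 30.2 × 6.8281/4.2468 = 48.5561 kt

48.6 kt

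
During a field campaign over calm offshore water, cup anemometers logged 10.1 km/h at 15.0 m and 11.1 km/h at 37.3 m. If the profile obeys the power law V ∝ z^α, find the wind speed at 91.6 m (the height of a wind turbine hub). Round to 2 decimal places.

12.18 km/h

First find α: α = ln(V₂/V₁)/ln(z₂/z₁) = ln(11.1/10.1)/ln(37.3/15.0) = 0.09441/0.91094 = 0.1036
Extrapolate from 37.3 m to 91.6 m: V₃ = 11.1 × (91.6/37.3)^0.1036 = 11.1 × 1.0976 = 12.1832 km/h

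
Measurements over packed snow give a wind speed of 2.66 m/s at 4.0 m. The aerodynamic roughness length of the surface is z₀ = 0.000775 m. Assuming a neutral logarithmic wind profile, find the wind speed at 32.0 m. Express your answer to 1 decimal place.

3.3 m/s

Log law: V(z) ∝ ln(z/z₀), so V₂/V₁ = ln(z₂/z₀) / ln(z₁/z₀).
ln(32.0/0.000775) = 10.6284, ln(4.0/0.000775) = 8.5489
V₂ = 2.66 × 10.6284/8.5489 = 2.66 × 1.2432 = 3.3070 m/s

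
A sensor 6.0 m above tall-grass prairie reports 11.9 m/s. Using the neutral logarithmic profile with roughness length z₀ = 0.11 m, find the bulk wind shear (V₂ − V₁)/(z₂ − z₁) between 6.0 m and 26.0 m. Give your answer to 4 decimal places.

Log law: V₂ = V₁ · ln(z₂/z₀)/ln(z₁/z₀) = 11.9 × 5.4654/3.9990 = 16.2634 m/s
ΔV/Δz = (16.2634 − 11.9)/(26.0 − 6.0) = 4.3634/20.0000 = 0.21817 m/s/m

0.2182 m/s/m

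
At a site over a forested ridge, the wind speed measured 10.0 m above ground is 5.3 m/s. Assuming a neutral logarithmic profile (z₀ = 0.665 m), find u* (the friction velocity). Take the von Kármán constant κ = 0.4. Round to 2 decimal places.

u* ≈ 0.78 m/s

Log law: V(z) = (u*/κ) · ln(z/z₀) ⇒ u* = κ · V / ln(z/z₀)
u* = 0.4 × 5.3 / ln(10.0/0.665) = 0.4 × 5.3 / 2.7106
   = 2.1200 / 2.7106 = 0.7821 m/s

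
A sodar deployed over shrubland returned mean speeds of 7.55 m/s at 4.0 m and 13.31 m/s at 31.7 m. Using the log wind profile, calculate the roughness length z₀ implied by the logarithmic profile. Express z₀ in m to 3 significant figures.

z₀ ≈ 0.265 m

Log law: V(z) ∝ ln(z/z₀). With r = V₁/V₂ = 7.55/13.31 = 0.56724,
r · ln(z₂/z₀) = ln(z₁/z₀) ⇒ ln z₀ = (ln z₁ − r·ln z₂)/(1 − r)
ln z₀ = (1.38629 − 0.56724×3.45632) / 0.43276 = -1.3270
z₀ = exp(-1.3270) = 0.2653 m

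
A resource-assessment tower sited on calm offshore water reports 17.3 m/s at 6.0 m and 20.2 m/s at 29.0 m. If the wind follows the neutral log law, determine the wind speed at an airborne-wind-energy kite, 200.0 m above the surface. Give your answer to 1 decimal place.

23.8 m/s

Log law: V ∝ ln(z/z₀). From the pair, with r = V₁/V₂ = 0.85644,
ln z₀ = (ln z₁ − r·ln z₂)/(1 − r) = (1.7918 − 0.85644×3.3673)/0.14356 = -7.6071 → z₀ = 0.0004969 m
V₃ = V₁ · ln(z₃/z₀)/ln(z₁/z₀) = 17.3 × 12.9054/9.3989 = 23.7543 m/s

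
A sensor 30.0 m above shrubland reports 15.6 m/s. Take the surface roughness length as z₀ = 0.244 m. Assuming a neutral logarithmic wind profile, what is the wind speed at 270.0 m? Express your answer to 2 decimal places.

22.72 m/s

Log law: V(z) ∝ ln(z/z₀), so V₂/V₁ = ln(z₂/z₀) / ln(z₁/z₀).
ln(270.0/0.244) = 7.0090, ln(30.0/0.244) = 4.8118
V₂ = 15.6 × 7.0090/4.8118 = 15.6 × 1.4566 = 22.7235 m/s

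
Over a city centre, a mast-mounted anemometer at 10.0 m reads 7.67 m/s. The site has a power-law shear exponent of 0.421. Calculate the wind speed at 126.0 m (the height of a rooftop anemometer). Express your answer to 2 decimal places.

Power-law profile: V₂ = V₁ · (z₂/z₁)^α
V₂ = 7.67 × (126.0/10.0)^0.421 = 7.67 × (12.6000)^0.421
    = 7.67 × 2.9057 = 22.2870 m/s

22.29 m/s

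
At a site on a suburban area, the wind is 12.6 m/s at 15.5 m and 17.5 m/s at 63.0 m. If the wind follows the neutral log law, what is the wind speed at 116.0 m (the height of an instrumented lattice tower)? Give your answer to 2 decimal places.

Log law: V ∝ ln(z/z₀). From the pair, with r = V₁/V₂ = 0.72000,
ln z₀ = (ln z₁ − r·ln z₂)/(1 − r) = (2.7408 − 0.72000×4.1431)/0.28000 = -0.8651 → z₀ = 0.4210 m
V₃ = V₁ · ln(z₃/z₀)/ln(z₁/z₀) = 12.6 × 5.6187/3.6059 = 19.6331 m/s

19.63 m/s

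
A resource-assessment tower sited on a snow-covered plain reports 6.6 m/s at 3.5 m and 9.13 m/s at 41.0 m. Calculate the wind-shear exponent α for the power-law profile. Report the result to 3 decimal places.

Power law: V₂/V₁ = (z₂/z₁)^α ⇒ α = ln(V₂/V₁) / ln(z₂/z₁)
α = ln(9.13/6.6) / ln(41.0/3.5) = ln(1.3833) / ln(11.7143)
  = 0.32450 / 2.46081 = 0.13187

α ≈ 0.132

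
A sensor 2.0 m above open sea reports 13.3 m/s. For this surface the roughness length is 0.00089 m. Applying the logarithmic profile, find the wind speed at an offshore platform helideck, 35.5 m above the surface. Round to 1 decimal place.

18.3 m/s

Log law: V(z) ∝ ln(z/z₀), so V₂/V₁ = ln(z₂/z₀) / ln(z₁/z₀).
ln(35.5/0.00089) = 10.5938, ln(2.0/0.00089) = 7.7174
V₂ = 13.3 × 10.5938/7.7174 = 13.3 × 1.3727 = 18.2571 m/s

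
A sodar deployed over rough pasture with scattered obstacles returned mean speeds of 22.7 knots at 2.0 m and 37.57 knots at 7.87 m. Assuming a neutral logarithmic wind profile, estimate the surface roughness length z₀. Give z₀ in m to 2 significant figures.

Log law: V(z) ∝ ln(z/z₀). With r = V₁/V₂ = 22.7/37.57 = 0.60421,
r · ln(z₂/z₀) = ln(z₁/z₀) ⇒ ln z₀ = (ln z₁ − r·ln z₂)/(1 − r)
ln z₀ = (0.69315 − 0.60421×2.06306) / 0.39579 = -1.3981
z₀ = exp(-1.3981) = 0.2471 m

z₀ ≈ 0.25 m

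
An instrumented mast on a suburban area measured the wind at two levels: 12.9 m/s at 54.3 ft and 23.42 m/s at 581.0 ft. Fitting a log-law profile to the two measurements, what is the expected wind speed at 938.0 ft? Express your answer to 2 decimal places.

25.55 m/s

Log law: V ∝ ln(z/z₀). From the pair, with r = V₁/V₂ = 0.55081,
ln z₀ = (ln z₁ − r·ln z₂)/(1 − r) = (3.9945 − 0.55081×6.3648)/0.44919 = 1.0881 → z₀ = 2.969 ft
V₃ = V₁ · ln(z₃/z₀)/ln(z₁/z₀) = 12.9 × 5.7557/2.9065 = 25.5460 m/s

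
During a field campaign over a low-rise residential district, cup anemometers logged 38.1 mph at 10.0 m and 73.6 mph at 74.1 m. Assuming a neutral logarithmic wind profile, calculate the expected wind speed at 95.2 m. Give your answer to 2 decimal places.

78.04 mph

Log law: V ∝ ln(z/z₀). From the pair, with r = V₁/V₂ = 0.51766,
ln z₀ = (ln z₁ − r·ln z₂)/(1 − r) = (2.3026 − 0.51766×4.3054)/0.48234 = 0.1531 → z₀ = 1.165 m
V₃ = V₁ · ln(z₃/z₀)/ln(z₁/z₀) = 38.1 × 4.4029/2.1495 = 78.0412 mph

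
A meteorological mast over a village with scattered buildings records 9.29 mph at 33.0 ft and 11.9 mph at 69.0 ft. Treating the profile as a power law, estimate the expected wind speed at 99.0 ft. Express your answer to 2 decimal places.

13.43 mph

First find α: α = ln(V₂/V₁)/ln(z₂/z₁) = ln(11.9/9.29)/ln(69.0/33.0) = 0.24760/0.73760 = 0.3357
Extrapolate from 69.0 ft to 99.0 ft: V₃ = 11.9 × (99.0/69.0)^0.3357 = 11.9 × 1.1288 = 13.4331 mph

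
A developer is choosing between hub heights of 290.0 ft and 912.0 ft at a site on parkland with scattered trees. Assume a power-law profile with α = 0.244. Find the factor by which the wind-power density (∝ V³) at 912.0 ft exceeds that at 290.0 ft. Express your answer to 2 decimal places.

Speed ratio: V_B/V_A = (z_B/z_A)^α = (912.0/290.0)^0.244 = (3.1448)^0.244 = 1.32255
Power-density ratio: P_B/P_A = (V_B/V_A)³ = (1.32255)³ = 2.31335

2.31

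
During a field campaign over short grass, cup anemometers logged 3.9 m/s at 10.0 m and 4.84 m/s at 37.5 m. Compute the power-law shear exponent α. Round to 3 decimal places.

Power law: V₂/V₁ = (z₂/z₁)^α ⇒ α = ln(V₂/V₁) / ln(z₂/z₁)
α = ln(4.84/3.9) / ln(37.5/10.0) = ln(1.2410) / ln(3.7500)
  = 0.21594 / 1.32176 = 0.16337

α ≈ 0.163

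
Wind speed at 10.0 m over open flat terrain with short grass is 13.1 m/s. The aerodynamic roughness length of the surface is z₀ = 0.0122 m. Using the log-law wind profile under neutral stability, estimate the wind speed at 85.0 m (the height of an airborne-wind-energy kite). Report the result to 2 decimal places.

17.28 m/s

Log law: V(z) ∝ ln(z/z₀), so V₂/V₁ = ln(z₂/z₀) / ln(z₁/z₀).
ln(85.0/0.0122) = 8.8490, ln(10.0/0.0122) = 6.7089
V₂ = 13.1 × 8.8490/6.7089 = 13.1 × 1.3190 = 17.2788 m/s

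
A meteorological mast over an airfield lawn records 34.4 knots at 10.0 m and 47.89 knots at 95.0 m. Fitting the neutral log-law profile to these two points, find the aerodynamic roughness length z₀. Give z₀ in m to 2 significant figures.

z₀ ≈ 0.032 m

Log law: V(z) ∝ ln(z/z₀). With r = V₁/V₂ = 34.4/47.89 = 0.71831,
r · ln(z₂/z₀) = ln(z₁/z₀) ⇒ ln z₀ = (ln z₁ − r·ln z₂)/(1 − r)
ln z₀ = (2.30259 − 0.71831×4.55388) / 0.28169 = -3.4383
z₀ = exp(-3.4383) = 0.03212 m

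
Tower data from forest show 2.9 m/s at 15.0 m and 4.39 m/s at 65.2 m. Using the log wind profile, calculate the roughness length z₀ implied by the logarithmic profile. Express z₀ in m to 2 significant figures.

z₀ ≈ 0.86 m

Log law: V(z) ∝ ln(z/z₀). With r = V₁/V₂ = 2.9/4.39 = 0.66059,
r · ln(z₂/z₀) = ln(z₁/z₀) ⇒ ln z₀ = (ln z₁ − r·ln z₂)/(1 − r)
ln z₀ = (2.70805 − 0.66059×4.17746) / 0.33941 = -0.1519
z₀ = exp(-0.1519) = 0.8591 m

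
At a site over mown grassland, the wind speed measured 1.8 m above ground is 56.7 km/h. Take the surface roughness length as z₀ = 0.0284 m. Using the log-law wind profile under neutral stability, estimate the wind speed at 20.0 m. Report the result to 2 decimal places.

89.61 km/h

Log law: V(z) ∝ ln(z/z₀), so V₂/V₁ = ln(z₂/z₀) / ln(z₁/z₀).
ln(20.0/0.0284) = 6.5571, ln(1.8/0.0284) = 4.1492
V₂ = 56.7 × 6.5571/4.1492 = 56.7 × 1.5803 = 89.6056 km/h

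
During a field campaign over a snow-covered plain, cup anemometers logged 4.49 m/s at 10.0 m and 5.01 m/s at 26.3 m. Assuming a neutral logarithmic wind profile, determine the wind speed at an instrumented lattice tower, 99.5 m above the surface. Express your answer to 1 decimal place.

5.7 m/s

Log law: V ∝ ln(z/z₀). From the pair, with r = V₁/V₂ = 0.89621,
ln z₀ = (ln z₁ − r·ln z₂)/(1 − r) = (2.3026 − 0.89621×3.2696)/0.10379 = -6.0469 → z₀ = 0.002365 m
V₃ = V₁ · ln(z₃/z₀)/ln(z₁/z₀) = 4.49 × 10.6471/8.3495 = 5.7255 m/s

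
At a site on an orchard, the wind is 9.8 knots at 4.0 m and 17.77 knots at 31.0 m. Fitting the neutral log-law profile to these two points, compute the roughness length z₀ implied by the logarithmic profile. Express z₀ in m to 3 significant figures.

z₀ ≈ 0.323 m

Log law: V(z) ∝ ln(z/z₀). With r = V₁/V₂ = 9.8/17.77 = 0.55149,
r · ln(z₂/z₀) = ln(z₁/z₀) ⇒ ln z₀ = (ln z₁ − r·ln z₂)/(1 − r)
ln z₀ = (1.38629 − 0.55149×3.43399) / 0.44851 = -1.1316
z₀ = exp(-1.1316) = 0.3225 m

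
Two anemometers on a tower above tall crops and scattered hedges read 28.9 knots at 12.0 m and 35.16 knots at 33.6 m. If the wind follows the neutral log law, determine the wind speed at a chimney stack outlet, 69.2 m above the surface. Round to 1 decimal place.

Log law: V ∝ ln(z/z₀). From the pair, with r = V₁/V₂ = 0.82196,
ln z₀ = (ln z₁ − r·ln z₂)/(1 − r) = (2.4849 − 0.82196×3.5145)/0.17804 = -2.2684 → z₀ = 0.1035 m
V₃ = V₁ · ln(z₃/z₀)/ln(z₁/z₀) = 28.9 × 6.5054/4.7534 = 39.5526 knots

39.6 knots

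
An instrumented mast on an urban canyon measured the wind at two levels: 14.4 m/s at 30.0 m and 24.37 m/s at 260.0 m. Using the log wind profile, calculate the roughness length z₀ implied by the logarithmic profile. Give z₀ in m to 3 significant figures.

Log law: V(z) ∝ ln(z/z₀). With r = V₁/V₂ = 14.4/24.37 = 0.59089,
r · ln(z₂/z₀) = ln(z₁/z₀) ⇒ ln z₀ = (ln z₁ − r·ln z₂)/(1 − r)
ln z₀ = (3.40120 − 0.59089×5.56068) / 0.40911 = 0.2822
z₀ = exp(0.2822) = 1.326 m

z₀ ≈ 1.33 m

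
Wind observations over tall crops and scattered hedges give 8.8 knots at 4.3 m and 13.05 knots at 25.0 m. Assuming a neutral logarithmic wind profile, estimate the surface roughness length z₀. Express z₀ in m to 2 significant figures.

Log law: V(z) ∝ ln(z/z₀). With r = V₁/V₂ = 8.8/13.05 = 0.67433,
r · ln(z₂/z₀) = ln(z₁/z₀) ⇒ ln z₀ = (ln z₁ − r·ln z₂)/(1 − r)
ln z₀ = (1.45862 − 0.67433×3.21888) / 0.32567 = -2.1862
z₀ = exp(-2.1862) = 0.1123 m

z₀ ≈ 0.11 m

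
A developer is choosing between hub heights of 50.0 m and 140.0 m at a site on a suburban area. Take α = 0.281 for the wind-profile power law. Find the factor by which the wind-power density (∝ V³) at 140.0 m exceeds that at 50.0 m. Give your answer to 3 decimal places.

2.382

Speed ratio: V_B/V_A = (z_B/z_A)^α = (140.0/50.0)^0.281 = (2.8000)^0.281 = 1.33552
Power-density ratio: P_B/P_A = (V_B/V_A)³ = (1.33552)³ = 2.38207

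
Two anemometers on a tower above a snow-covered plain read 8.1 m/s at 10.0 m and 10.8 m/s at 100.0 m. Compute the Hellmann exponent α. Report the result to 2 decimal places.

α ≈ 0.12

Power law: V₂/V₁ = (z₂/z₁)^α ⇒ α = ln(V₂/V₁) / ln(z₂/z₁)
α = ln(10.8/8.1) / ln(100.0/10.0) = ln(1.3333) / ln(10.0000)
  = 0.28768 / 2.30259 = 0.12494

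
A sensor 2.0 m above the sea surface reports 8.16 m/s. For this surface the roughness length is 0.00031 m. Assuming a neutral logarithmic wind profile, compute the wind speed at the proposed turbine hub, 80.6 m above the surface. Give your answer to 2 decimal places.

11.60 m/s

Log law: V(z) ∝ ln(z/z₀), so V₂/V₁ = ln(z₂/z₀) / ln(z₁/z₀).
ln(80.6/0.00031) = 12.4684, ln(2.0/0.00031) = 8.7721
V₂ = 8.16 × 12.4684/8.7721 = 8.16 × 1.4214 = 11.5984 m/s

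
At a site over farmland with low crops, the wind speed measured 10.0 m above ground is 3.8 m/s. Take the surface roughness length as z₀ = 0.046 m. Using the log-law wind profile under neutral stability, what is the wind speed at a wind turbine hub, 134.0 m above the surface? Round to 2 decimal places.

5.63 m/s

Log law: V(z) ∝ ln(z/z₀), so V₂/V₁ = ln(z₂/z₀) / ln(z₁/z₀).
ln(134.0/0.046) = 7.9770, ln(10.0/0.046) = 5.3817
V₂ = 3.8 × 7.9770/5.3817 = 3.8 × 1.4822 = 5.6325 m/s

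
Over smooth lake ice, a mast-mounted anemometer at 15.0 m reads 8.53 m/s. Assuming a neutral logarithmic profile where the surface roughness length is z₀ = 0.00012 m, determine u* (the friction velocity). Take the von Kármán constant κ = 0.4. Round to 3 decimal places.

u* ≈ 0.291 m/s

Log law: V(z) = (u*/κ) · ln(z/z₀) ⇒ u* = κ · V / ln(z/z₀)
u* = 0.4 × 8.53 / ln(15.0/0.00012) = 0.4 × 8.53 / 11.7361
   = 3.4120 / 11.7361 = 0.2907 m/s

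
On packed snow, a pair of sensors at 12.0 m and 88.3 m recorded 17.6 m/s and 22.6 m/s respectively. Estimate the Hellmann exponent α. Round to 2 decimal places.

α ≈ 0.13

Power law: V₂/V₁ = (z₂/z₁)^α ⇒ α = ln(V₂/V₁) / ln(z₂/z₁)
α = ln(22.6/17.6) / ln(88.3/12.0) = ln(1.2841) / ln(7.3583)
  = 0.25005 / 1.99583 = 0.12529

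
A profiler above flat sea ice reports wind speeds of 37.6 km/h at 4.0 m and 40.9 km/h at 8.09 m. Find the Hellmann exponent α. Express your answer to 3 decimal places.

Power law: V₂/V₁ = (z₂/z₁)^α ⇒ α = ln(V₂/V₁) / ln(z₂/z₁)
α = ln(40.9/37.6) / ln(8.09/4.0) = ln(1.0878) / ln(2.0225)
  = 0.08413 / 0.70433 = 0.11944

α ≈ 0.119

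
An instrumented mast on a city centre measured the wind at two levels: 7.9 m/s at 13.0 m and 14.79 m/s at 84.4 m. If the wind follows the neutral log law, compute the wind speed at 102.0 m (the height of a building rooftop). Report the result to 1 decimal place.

Log law: V ∝ ln(z/z₀). From the pair, with r = V₁/V₂ = 0.53414,
ln z₀ = (ln z₁ − r·ln z₂)/(1 − r) = (2.5649 − 0.53414×4.4356)/0.46586 = 0.4201 → z₀ = 1.522 m
V₃ = V₁ · ln(z₃/z₀)/ln(z₁/z₀) = 7.9 × 4.2049/2.1448 = 15.4876 m/s

15.5 m/s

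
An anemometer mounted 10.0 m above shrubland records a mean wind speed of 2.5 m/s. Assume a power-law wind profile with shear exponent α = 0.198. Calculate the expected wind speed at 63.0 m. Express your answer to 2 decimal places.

Power-law profile: V₂ = V₁ · (z₂/z₁)^α
V₂ = 2.5 × (63.0/10.0)^0.198 = 2.5 × (6.3000)^0.198
    = 2.5 × 1.4397 = 3.5992 m/s

3.60 m/s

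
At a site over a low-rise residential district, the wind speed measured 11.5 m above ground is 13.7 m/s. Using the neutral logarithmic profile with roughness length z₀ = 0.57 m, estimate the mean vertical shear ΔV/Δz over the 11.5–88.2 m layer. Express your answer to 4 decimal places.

0.1211 m/s/m

Log law: V₂ = V₁ · ln(z₂/z₀)/ln(z₁/z₀) = 13.7 × 5.0417/3.0045 = 22.9897 m/s
ΔV/Δz = (22.9897 − 13.7)/(88.2 − 11.5) = 9.2897/76.7000 = 0.12112 m/s/m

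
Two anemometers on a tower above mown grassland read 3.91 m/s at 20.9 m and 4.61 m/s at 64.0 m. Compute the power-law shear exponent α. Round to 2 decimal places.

Power law: V₂/V₁ = (z₂/z₁)^α ⇒ α = ln(V₂/V₁) / ln(z₂/z₁)
α = ln(4.61/3.91) / ln(64.0/20.9) = ln(1.1790) / ln(3.0622)
  = 0.16469 / 1.11913 = 0.14716

α ≈ 0.15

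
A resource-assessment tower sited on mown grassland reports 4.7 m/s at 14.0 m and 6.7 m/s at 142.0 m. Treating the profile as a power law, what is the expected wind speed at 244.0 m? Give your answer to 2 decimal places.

7.28 m/s

First find α: α = ln(V₂/V₁)/ln(z₂/z₁) = ln(6.7/4.7)/ln(142.0/14.0) = 0.35455/2.31677 = 0.1530
Extrapolate from 142.0 m to 244.0 m: V₃ = 6.7 × (244.0/142.0)^0.1530 = 6.7 × 1.0864 = 7.2787 m/s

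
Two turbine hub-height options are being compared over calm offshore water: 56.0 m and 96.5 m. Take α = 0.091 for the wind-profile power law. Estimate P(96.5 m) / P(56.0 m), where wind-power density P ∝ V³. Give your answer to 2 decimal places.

Speed ratio: V_B/V_A = (z_B/z_A)^α = (96.5/56.0)^0.091 = (1.7232)^0.091 = 1.05077
Power-density ratio: P_B/P_A = (V_B/V_A)³ = (1.05077)³ = 1.16017

1.16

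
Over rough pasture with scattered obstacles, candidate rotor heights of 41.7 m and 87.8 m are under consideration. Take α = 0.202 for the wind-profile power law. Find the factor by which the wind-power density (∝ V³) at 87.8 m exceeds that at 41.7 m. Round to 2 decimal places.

Speed ratio: V_B/V_A = (z_B/z_A)^α = (87.8/41.7)^0.202 = (2.1055)^0.202 = 1.16230
Power-density ratio: P_B/P_A = (V_B/V_A)³ = (1.16230)³ = 1.57020

1.57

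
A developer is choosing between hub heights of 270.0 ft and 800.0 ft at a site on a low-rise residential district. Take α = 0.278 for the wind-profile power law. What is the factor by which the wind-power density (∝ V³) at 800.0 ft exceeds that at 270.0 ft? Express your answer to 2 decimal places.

2.47

Speed ratio: V_B/V_A = (z_B/z_A)^α = (800.0/270.0)^0.278 = (2.9630)^0.278 = 1.35251
Power-density ratio: P_B/P_A = (V_B/V_A)³ = (1.35251)³ = 2.47411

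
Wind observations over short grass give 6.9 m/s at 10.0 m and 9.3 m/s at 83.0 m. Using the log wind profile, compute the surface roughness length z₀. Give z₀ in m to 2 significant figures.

Log law: V(z) ∝ ln(z/z₀). With r = V₁/V₂ = 6.9/9.3 = 0.74194,
r · ln(z₂/z₀) = ln(z₁/z₀) ⇒ ln z₀ = (ln z₁ − r·ln z₂)/(1 − r)
ln z₀ = (2.30259 − 0.74194×4.41884) / 0.25806 = -3.7816
z₀ = exp(-3.7816) = 0.02279 m

z₀ ≈ 0.023 m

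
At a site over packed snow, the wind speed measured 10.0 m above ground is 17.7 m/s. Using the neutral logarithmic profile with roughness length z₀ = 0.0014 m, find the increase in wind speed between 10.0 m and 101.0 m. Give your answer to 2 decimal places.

4.61 m/s

Log law: V₂ = V₁ · ln(z₂/z₀)/ln(z₁/z₀) = 17.7 × 11.1864/8.8739 = 22.3126 m/s
ΔV = 22.3126 − 17.7 = 4.6126 m/s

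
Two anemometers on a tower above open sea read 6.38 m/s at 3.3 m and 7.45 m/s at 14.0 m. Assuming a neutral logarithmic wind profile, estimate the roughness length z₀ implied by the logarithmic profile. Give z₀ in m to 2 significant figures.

Log law: V(z) ∝ ln(z/z₀). With r = V₁/V₂ = 6.38/7.45 = 0.85638,
r · ln(z₂/z₀) = ln(z₁/z₀) ⇒ ln z₀ = (ln z₁ − r·ln z₂)/(1 − r)
ln z₀ = (1.19392 − 0.85638×2.63906) / 0.14362 = -7.4229
z₀ = exp(-7.4229) = 0.0005974 m

z₀ ≈ 0.00060 m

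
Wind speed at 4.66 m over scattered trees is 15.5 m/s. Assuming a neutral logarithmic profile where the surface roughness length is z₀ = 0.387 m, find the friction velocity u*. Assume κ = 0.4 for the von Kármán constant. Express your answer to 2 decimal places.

u* ≈ 2.49 m/s

Log law: V(z) = (u*/κ) · ln(z/z₀) ⇒ u* = κ · V / ln(z/z₀)
u* = 0.4 × 15.5 / ln(4.66/0.387) = 0.4 × 15.5 / 2.4883
   = 6.2000 / 2.4883 = 2.4916 m/s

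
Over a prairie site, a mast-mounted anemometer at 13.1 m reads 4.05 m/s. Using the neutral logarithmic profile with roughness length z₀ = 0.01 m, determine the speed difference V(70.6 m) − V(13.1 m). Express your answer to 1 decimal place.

1.0 m/s

Log law: V₂ = V₁ · ln(z₂/z₀)/ln(z₁/z₀) = 4.05 × 8.8622/7.1778 = 5.0004 m/s
ΔV = 5.0004 − 4.05 = 0.9504 m/s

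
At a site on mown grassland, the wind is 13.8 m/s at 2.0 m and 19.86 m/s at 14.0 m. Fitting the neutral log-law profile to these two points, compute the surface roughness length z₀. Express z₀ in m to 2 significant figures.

Log law: V(z) ∝ ln(z/z₀). With r = V₁/V₂ = 13.8/19.86 = 0.69486,
r · ln(z₂/z₀) = ln(z₁/z₀) ⇒ ln z₀ = (ln z₁ − r·ln z₂)/(1 − r)
ln z₀ = (0.69315 − 0.69486×2.63906) / 0.30514 = -3.7381
z₀ = exp(-3.7381) = 0.02380 m

z₀ ≈ 0.024 m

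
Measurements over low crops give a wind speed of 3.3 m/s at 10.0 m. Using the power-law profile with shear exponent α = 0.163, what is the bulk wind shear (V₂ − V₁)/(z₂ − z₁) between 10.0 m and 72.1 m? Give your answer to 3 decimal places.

Power law: V₂ = V₁ · (z₂/z₁)^α = 3.3 × (7.2100)^0.163 = 4.5536 m/s
ΔV/Δz = (4.5536 − 3.3)/(72.1 − 10.0) = 1.2536/62.1000 = 0.02019 m/s/m

0.020 m/s/m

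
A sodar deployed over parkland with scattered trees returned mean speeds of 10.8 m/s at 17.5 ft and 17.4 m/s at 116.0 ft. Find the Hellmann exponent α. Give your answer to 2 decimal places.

Power law: V₂/V₁ = (z₂/z₁)^α ⇒ α = ln(V₂/V₁) / ln(z₂/z₁)
α = ln(17.4/10.8) / ln(116.0/17.5) = ln(1.6111) / ln(6.6286)
  = 0.47692 / 1.89139 = 0.25216

α ≈ 0.25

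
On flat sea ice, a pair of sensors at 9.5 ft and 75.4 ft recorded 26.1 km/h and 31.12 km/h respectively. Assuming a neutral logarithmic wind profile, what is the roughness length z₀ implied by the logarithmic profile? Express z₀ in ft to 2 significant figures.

z₀ ≈ 0.00020 ft

Log law: V(z) ∝ ln(z/z₀). With r = V₁/V₂ = 26.1/31.12 = 0.83869,
r · ln(z₂/z₀) = ln(z₁/z₀) ⇒ ln z₀ = (ln z₁ − r·ln z₂)/(1 − r)
ln z₀ = (2.25129 − 0.83869×4.32281) / 0.16131 = -8.5189
z₀ = exp(-8.5189) = 0.0001997 ft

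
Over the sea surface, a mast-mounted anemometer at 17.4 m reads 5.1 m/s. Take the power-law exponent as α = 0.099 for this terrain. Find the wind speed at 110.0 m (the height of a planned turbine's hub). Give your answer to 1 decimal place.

6.1 m/s

Power-law profile: V₂ = V₁ · (z₂/z₁)^α
V₂ = 5.1 × (110.0/17.4)^0.099 = 5.1 × (6.3218)^0.099
    = 5.1 × 1.2003 = 6.1214 m/s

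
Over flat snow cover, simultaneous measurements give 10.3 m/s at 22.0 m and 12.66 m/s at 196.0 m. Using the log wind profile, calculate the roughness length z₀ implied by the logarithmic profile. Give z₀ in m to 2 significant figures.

z₀ ≈ 0.0016 m

Log law: V(z) ∝ ln(z/z₀). With r = V₁/V₂ = 10.3/12.66 = 0.81359,
r · ln(z₂/z₀) = ln(z₁/z₀) ⇒ ln z₀ = (ln z₁ − r·ln z₂)/(1 − r)
ln z₀ = (3.09104 − 0.81359×5.27811) / 0.18641 = -6.4542
z₀ = exp(-6.4542) = 0.001574 m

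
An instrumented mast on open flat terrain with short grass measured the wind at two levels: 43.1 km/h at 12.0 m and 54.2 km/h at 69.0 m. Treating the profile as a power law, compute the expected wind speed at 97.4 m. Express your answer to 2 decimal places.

56.70 km/h

First find α: α = ln(V₂/V₁)/ln(z₂/z₁) = ln(54.2/43.1)/ln(69.0/12.0) = 0.22916/1.74920 = 0.1310
Extrapolate from 69.0 m to 97.4 m: V₃ = 54.2 × (97.4/69.0)^0.1310 = 54.2 × 1.0462 = 56.7038 km/h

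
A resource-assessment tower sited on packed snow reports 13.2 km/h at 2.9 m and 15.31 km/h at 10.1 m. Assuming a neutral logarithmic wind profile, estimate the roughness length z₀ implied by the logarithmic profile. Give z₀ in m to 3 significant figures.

z₀ ≈ 0.00118 m

Log law: V(z) ∝ ln(z/z₀). With r = V₁/V₂ = 13.2/15.31 = 0.86218,
r · ln(z₂/z₀) = ln(z₁/z₀) ⇒ ln z₀ = (ln z₁ − r·ln z₂)/(1 − r)
ln z₀ = (1.06471 − 0.86218×2.31254) / 0.13782 = -6.7416
z₀ = exp(-6.7416) = 0.001181 m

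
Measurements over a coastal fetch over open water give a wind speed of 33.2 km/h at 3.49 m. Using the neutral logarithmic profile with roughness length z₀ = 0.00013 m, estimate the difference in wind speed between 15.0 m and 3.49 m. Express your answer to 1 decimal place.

Log law: V₂ = V₁ · ln(z₂/z₀)/ln(z₁/z₀) = 33.2 × 11.6560/10.1979 = 37.9471 km/h
ΔV = 37.9471 − 33.2 = 4.7471 km/h

4.7 km/h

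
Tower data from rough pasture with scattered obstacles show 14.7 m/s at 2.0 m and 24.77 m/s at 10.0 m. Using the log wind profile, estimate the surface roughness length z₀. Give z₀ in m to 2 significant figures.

z₀ ≈ 0.19 m

Log law: V(z) ∝ ln(z/z₀). With r = V₁/V₂ = 14.7/24.77 = 0.59346,
r · ln(z₂/z₀) = ln(z₁/z₀) ⇒ ln z₀ = (ln z₁ − r·ln z₂)/(1 − r)
ln z₀ = (0.69315 − 0.59346×2.30259) / 0.40654 = -1.6563
z₀ = exp(-1.6563) = 0.1908 m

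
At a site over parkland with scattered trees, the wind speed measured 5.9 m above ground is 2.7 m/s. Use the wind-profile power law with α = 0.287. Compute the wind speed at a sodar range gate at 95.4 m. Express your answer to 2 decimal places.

6.00 m/s

Power-law profile: V₂ = V₁ · (z₂/z₁)^α
V₂ = 2.7 × (95.4/5.9)^0.287 = 2.7 × (16.1695)^0.287
    = 2.7 × 2.2228 = 6.0015 m/s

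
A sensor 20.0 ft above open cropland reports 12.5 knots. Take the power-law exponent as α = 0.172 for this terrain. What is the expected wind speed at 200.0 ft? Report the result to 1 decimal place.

Power-law profile: V₂ = V₁ · (z₂/z₁)^α
V₂ = 12.5 × (200.0/20.0)^0.172 = 12.5 × (10.0000)^0.172
    = 12.5 × 1.4859 = 18.5742 knots

18.6 knots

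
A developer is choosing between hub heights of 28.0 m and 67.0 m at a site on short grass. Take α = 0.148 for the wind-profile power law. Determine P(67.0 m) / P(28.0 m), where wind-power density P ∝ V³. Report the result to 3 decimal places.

1.473

Speed ratio: V_B/V_A = (z_B/z_A)^α = (67.0/28.0)^0.148 = (2.3929)^0.148 = 1.13784
Power-density ratio: P_B/P_A = (V_B/V_A)³ = (1.13784)³ = 1.47312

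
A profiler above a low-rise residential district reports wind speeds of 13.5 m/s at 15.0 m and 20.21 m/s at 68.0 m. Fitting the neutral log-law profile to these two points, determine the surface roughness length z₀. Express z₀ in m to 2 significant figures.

z₀ ≈ 0.72 m

Log law: V(z) ∝ ln(z/z₀). With r = V₁/V₂ = 13.5/20.21 = 0.66799,
r · ln(z₂/z₀) = ln(z₁/z₀) ⇒ ln z₀ = (ln z₁ − r·ln z₂)/(1 − r)
ln z₀ = (2.70805 − 0.66799×4.21951) / 0.33201 = -0.3329
z₀ = exp(-0.3329) = 0.7169 m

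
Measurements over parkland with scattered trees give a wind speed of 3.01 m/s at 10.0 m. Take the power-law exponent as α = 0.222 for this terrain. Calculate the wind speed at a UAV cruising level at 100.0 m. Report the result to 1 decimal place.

5.0 m/s

Power-law profile: V₂ = V₁ · (z₂/z₁)^α
V₂ = 3.01 × (100.0/10.0)^0.222 = 3.01 × (10.0000)^0.222
    = 3.01 × 1.6672 = 5.0184 m/s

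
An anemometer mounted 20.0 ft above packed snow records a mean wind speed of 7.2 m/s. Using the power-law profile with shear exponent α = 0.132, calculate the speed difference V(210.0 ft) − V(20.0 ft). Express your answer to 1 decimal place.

2.6 m/s

Power law: V₂ = V₁ · (z₂/z₁)^α = 7.2 × (10.5000)^0.132 = 9.8204 m/s
ΔV = 9.8204 − 7.2 = 2.6204 m/s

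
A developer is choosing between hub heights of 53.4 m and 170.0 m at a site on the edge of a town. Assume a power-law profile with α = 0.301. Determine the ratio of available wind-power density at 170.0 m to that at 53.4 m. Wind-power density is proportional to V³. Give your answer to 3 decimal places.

Speed ratio: V_B/V_A = (z_B/z_A)^α = (170.0/53.4)^0.301 = (3.1835)^0.301 = 1.41702
Power-density ratio: P_B/P_A = (V_B/V_A)³ = (1.41702)³ = 2.84528

2.845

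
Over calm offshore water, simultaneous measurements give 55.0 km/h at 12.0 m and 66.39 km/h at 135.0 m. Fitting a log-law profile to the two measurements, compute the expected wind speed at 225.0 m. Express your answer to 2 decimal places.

Log law: V ∝ ln(z/z₀). From the pair, with r = V₁/V₂ = 0.82844,
ln z₀ = (ln z₁ − r·ln z₂)/(1 − r) = (2.4849 − 0.82844×4.9053)/0.17156 = -9.2026 → z₀ = 0.0001008 m
V₃ = V₁ · ln(z₃/z₀)/ln(z₁/z₀) = 55.0 × 14.6187/11.6875 = 68.7939 km/h

68.79 km/h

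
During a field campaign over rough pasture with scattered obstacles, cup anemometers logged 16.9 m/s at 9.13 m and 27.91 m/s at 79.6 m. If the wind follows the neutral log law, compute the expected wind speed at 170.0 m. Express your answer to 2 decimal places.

Log law: V ∝ ln(z/z₀). From the pair, with r = V₁/V₂ = 0.60552,
ln z₀ = (ln z₁ − r·ln z₂)/(1 − r) = (2.2116 − 0.60552×4.3770)/0.39448 = -1.1123 → z₀ = 0.3288 m
V₃ = V₁ · ln(z₃/z₀)/ln(z₁/z₀) = 16.9 × 6.2481/3.3239 = 31.7680 m/s

31.77 m/s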